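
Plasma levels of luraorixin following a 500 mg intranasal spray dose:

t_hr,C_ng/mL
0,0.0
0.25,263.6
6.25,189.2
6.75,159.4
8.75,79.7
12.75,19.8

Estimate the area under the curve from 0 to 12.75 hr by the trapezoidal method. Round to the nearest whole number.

AUC = 1917 ng/mL·hr

Trapezoidal AUC_0→12.75:
  [0→0.25]: (0.0+263.6)/2 × 0.25 = 32.95
  [0.25→6.25]: (263.6+189.2)/2 × 6 = 1358.4
  [6.25→6.75]: (189.2+159.4)/2 × 0.5 = 87.15
  [6.75→8.75]: (159.4+79.7)/2 × 2 = 239.1
  [8.75→12.75]: (79.7+19.8)/2 × 4 = 199.0
  Sum = 1916.6 ng/mL·hr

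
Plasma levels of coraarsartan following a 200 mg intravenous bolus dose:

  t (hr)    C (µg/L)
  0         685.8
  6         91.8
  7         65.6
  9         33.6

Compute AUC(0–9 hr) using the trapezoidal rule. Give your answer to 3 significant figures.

AUC = 2510 µg/L·hr

Trapezoidal AUC_0→9:
  [0→6]: (685.8+91.8)/2 × 6 = 2332.8
  [6→7]: (91.8+65.6)/2 × 1 = 78.7
  [7→9]: (65.6+33.6)/2 × 2 = 99.2
  Sum = 2510.7 µg/L·hr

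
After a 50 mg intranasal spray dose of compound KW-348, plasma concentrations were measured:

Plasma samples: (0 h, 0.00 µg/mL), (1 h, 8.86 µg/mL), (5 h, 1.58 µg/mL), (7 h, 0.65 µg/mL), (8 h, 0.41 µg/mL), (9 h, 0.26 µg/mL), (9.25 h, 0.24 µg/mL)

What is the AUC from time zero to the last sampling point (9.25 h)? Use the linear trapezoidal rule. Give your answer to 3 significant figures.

Trapezoidal AUC_0→9.25:
  [0→1]: (0.00+8.86)/2 × 1 = 4.43
  [1→5]: (8.86+1.58)/2 × 4 = 20.88
  [5→7]: (1.58+0.65)/2 × 2 = 2.23
  [7→8]: (0.65+0.41)/2 × 1 = 0.53
  [8→9]: (0.41+0.26)/2 × 1 = 0.335
  [9→9.25]: (0.26+0.24)/2 × 0.25 = 0.0625
  Sum = 28.4675 µg/mL·h

AUC = 28.5 µg/mL·h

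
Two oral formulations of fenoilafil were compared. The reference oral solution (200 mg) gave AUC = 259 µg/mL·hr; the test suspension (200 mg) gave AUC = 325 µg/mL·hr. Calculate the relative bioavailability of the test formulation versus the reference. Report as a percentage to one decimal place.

F_rel = (AUC_test/D_test) / (AUC_ref/D_ref)
      = (325/200) / (259/200)
      = 1.625 / 1.295 = 1.2548 = 125.48%

F_rel = 125.5%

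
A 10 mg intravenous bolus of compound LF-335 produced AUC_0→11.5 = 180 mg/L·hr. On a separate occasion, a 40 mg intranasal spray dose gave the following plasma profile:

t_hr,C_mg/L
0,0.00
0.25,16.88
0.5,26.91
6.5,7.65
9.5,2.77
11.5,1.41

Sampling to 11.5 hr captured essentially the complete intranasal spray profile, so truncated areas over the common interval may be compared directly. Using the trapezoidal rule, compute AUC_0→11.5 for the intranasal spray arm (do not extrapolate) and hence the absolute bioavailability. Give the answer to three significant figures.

F = 0.182

Trapezoidal AUC_0→11.5 (intranasal spray):
  [0→0.25]: (0.00+16.88)/2 × 0.25 = 2.11
  [0.25→0.5]: (16.88+26.91)/2 × 0.25 = 5.47375
  [0.5→6.5]: (26.91+7.65)/2 × 6 = 103.68
  [6.5→9.5]: (7.65+2.77)/2 × 3 = 15.63
  [9.5→11.5]: (2.77+1.41)/2 × 2 = 4.18
  Sum = 131.07375 mg/L·hr
F = (AUC_ev/D_ev)/(AUC_iv/D_iv) = (131.07375/40)/(180/10) = 3.27684/18 = 0.1820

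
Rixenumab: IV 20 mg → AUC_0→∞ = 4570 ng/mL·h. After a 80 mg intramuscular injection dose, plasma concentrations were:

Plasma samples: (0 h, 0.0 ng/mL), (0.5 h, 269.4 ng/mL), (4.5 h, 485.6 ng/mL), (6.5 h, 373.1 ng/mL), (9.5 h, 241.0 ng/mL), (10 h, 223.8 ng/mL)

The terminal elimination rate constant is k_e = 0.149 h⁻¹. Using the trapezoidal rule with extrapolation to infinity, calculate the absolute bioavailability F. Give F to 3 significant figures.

F = 0.272

Trapezoidal AUC_0→10 (intramuscular injection):
  [0→0.5]: (0.0+269.4)/2 × 0.5 = 67.35
  [0.5→4.5]: (269.4+485.6)/2 × 4 = 1510.0
  [4.5→6.5]: (485.6+373.1)/2 × 2 = 858.7
  [6.5→9.5]: (373.1+241.0)/2 × 3 = 921.15
  [9.5→10]: (241.0+223.8)/2 × 0.5 = 116.2
  Sum = 3473.4 ng/mL·h
Tail: C_last/k_e = 223.8/0.149 = 1502.013
AUC_0→∞ (intramuscular injection) = 3473.4 + 1502.013 = 4975.413 ng/mL·h
F = (AUC_ev/D_ev)/(AUC_iv/D_iv) = (4975.413/80)/(4570/20) = 62.1927/228.5 = 0.2722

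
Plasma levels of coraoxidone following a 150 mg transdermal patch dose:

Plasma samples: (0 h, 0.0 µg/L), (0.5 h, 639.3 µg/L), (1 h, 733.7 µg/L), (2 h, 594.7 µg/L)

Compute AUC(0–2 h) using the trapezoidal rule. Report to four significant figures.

Trapezoidal AUC_0→2:
  [0→0.5]: (0.0+639.3)/2 × 0.5 = 159.825
  [0.5→1]: (639.3+733.7)/2 × 0.5 = 343.25
  [1→2]: (733.7+594.7)/2 × 1 = 664.2
  Sum = 1167.275 µg/L·h

AUC = 1167 µg/L·h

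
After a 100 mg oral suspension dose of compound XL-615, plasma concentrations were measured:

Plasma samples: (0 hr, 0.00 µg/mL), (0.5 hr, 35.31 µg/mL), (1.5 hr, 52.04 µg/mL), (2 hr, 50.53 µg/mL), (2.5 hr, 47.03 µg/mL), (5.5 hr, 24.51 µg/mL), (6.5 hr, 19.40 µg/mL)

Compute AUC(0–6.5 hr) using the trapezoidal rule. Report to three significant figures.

Trapezoidal AUC_0→6.5:
  [0→0.5]: (0.00+35.31)/2 × 0.5 = 8.8275
  [0.5→1.5]: (35.31+52.04)/2 × 1 = 43.675
  [1.5→2]: (52.04+50.53)/2 × 0.5 = 25.6425
  [2→2.5]: (50.53+47.03)/2 × 0.5 = 24.39
  [2.5→5.5]: (47.03+24.51)/2 × 3 = 107.31
  [5.5→6.5]: (24.51+19.40)/2 × 1 = 21.955
  Sum = 231.8 µg/mL·hr

AUC = 232 µg/mL·hr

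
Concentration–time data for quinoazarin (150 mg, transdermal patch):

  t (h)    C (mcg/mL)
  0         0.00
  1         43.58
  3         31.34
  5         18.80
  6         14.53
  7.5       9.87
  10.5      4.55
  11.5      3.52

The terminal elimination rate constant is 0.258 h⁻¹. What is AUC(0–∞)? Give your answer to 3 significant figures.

Trapezoidal AUC_0→11.5:
  [0→1]: (0.00+43.58)/2 × 1 = 21.79
  [1→3]: (43.58+31.34)/2 × 2 = 74.92
  [3→5]: (31.34+18.80)/2 × 2 = 50.14
  [5→6]: (18.80+14.53)/2 × 1 = 16.665
  [6→7.5]: (14.53+9.87)/2 × 1.5 = 18.3
  [7.5→10.5]: (9.87+4.55)/2 × 3 = 21.63
  [10.5→11.5]: (4.55+3.52)/2 × 1 = 4.035
  Sum = 207.48 mcg/mL·h
Extrapolated tail: C_last / k_e = 3.52 / 0.258 = 13.643
AUC_0→∞ = 207.48 + 13.643 = 221.123 mcg/mL·h

AUC = 221 mcg/mL·h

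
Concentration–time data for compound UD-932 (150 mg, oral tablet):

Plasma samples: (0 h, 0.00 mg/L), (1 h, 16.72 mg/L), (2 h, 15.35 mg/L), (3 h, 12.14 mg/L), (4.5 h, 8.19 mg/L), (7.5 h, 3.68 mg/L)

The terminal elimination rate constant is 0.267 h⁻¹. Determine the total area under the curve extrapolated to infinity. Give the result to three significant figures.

AUC = 85.0 mg/L·h

Trapezoidal AUC_0→7.5:
  [0→1]: (0.00+16.72)/2 × 1 = 8.36
  [1→2]: (16.72+15.35)/2 × 1 = 16.035
  [2→3]: (15.35+12.14)/2 × 1 = 13.745
  [3→4.5]: (12.14+8.19)/2 × 1.5 = 15.2475
  [4.5→7.5]: (8.19+3.68)/2 × 3 = 17.805
  Sum = 71.1925 mg/L·h
Extrapolated tail: C_last / k_e = 3.68 / 0.267 = 13.783
AUC_0→∞ = 71.1925 + 13.783 = 84.9755 mg/L·h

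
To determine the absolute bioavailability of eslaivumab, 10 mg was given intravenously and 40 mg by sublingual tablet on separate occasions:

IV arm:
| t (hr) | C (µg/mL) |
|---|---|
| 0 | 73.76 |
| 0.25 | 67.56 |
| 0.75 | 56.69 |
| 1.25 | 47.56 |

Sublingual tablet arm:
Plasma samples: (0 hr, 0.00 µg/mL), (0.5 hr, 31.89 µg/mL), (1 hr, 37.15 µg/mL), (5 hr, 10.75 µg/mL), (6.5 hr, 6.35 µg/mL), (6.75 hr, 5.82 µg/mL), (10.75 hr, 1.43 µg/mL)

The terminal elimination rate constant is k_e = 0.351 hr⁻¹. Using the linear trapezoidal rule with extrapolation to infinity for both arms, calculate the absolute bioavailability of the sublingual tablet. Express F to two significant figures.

Trapezoidal AUC_0→1.25 (IV):
  [0→0.25]: (73.76+67.56)/2 × 0.25 = 17.665
  [0.25→0.75]: (67.56+56.69)/2 × 0.5 = 31.0625
  [0.75→1.25]: (56.69+47.56)/2 × 0.5 = 26.0625
  Sum = 74.79 µg/mL·hr
IV tail: 47.56/0.351 = 135.499; AUC_iv,0→∞ = 74.79 + 135.499 = 210.289 µg/mL·hr
Trapezoidal AUC_0→10.75 (sublingual tablet):
  [0→0.5]: (0.00+31.89)/2 × 0.5 = 7.9725
  [0.5→1]: (31.89+37.15)/2 × 0.5 = 17.26
  [1→5]: (37.15+10.75)/2 × 4 = 95.8
  [5→6.5]: (10.75+6.35)/2 × 1.5 = 12.825
  [6.5→6.75]: (6.35+5.82)/2 × 0.25 = 1.52125
  [6.75→10.75]: (5.82+1.43)/2 × 4 = 14.5
  Sum = 149.87875 µg/mL·hr
sublingual tablet tail: 1.43/0.351 = 4.074; AUC_ev,0→∞ = 149.87875 + 4.074 = 153.95275 µg/mL·hr
F = (AUC_ev/D_ev)/(AUC_iv/D_iv) = (153.95275/40)/(210.289/10) = 3.84882/21.0289 = 0.1830

F = 0.18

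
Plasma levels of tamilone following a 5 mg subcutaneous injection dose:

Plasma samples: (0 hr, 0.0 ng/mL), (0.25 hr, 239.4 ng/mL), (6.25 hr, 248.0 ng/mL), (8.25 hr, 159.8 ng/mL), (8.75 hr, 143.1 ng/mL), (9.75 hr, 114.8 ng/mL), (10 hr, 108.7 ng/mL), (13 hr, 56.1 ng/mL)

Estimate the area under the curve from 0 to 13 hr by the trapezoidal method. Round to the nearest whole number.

Trapezoidal AUC_0→13:
  [0→0.25]: (0.0+239.4)/2 × 0.25 = 29.925
  [0.25→6.25]: (239.4+248.0)/2 × 6 = 1462.2
  [6.25→8.25]: (248.0+159.8)/2 × 2 = 407.8
  [8.25→8.75]: (159.8+143.1)/2 × 0.5 = 75.725
  [8.75→9.75]: (143.1+114.8)/2 × 1 = 128.95
  [9.75→10]: (114.8+108.7)/2 × 0.25 = 27.9375
  [10→13]: (108.7+56.1)/2 × 3 = 247.2
  Sum = 2379.7375 ng/mL·hr

AUC = 2380 ng/mL·hr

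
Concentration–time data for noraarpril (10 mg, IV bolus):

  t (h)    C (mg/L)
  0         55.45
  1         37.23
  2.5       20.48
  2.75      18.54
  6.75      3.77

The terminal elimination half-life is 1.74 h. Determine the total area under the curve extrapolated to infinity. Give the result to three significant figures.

AUC = 149 mg/L·h

Trapezoidal AUC_0→6.75:
  [0→1]: (55.45+37.23)/2 × 1 = 46.34
  [1→2.5]: (37.23+20.48)/2 × 1.5 = 43.2825
  [2.5→2.75]: (20.48+18.54)/2 × 0.25 = 4.8775
  [2.75→6.75]: (18.54+3.77)/2 × 4 = 44.62
  Sum = 139.12 mg/L·h
k_e = ln2 / t½ = 0.693147 / 1.74 = 0.3984 h^-1
Extrapolated tail: C_last / k_e = 3.77 / 0.3984 = 9.463
AUC_0→∞ = 139.12 + 9.463 = 148.583 mg/L·h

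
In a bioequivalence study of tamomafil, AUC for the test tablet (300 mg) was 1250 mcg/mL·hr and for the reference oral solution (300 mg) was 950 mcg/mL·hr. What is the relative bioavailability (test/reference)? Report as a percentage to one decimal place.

F_rel = 131.6%

F_rel = (AUC_test/D_test) / (AUC_ref/D_ref)
      = (1250/300) / (950/300)
      = 4.16667 / 3.16667 = 1.3158 = 131.58%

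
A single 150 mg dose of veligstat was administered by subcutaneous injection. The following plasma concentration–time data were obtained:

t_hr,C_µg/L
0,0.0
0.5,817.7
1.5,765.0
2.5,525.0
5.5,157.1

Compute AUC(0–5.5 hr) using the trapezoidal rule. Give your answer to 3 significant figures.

Trapezoidal AUC_0→5.5:
  [0→0.5]: (0.0+817.7)/2 × 0.5 = 204.425
  [0.5→1.5]: (817.7+765.0)/2 × 1 = 791.35
  [1.5→2.5]: (765.0+525.0)/2 × 1 = 645.0
  [2.5→5.5]: (525.0+157.1)/2 × 3 = 1023.15
  Sum = 2663.925 µg/L·hr

AUC = 2660 µg/L·hr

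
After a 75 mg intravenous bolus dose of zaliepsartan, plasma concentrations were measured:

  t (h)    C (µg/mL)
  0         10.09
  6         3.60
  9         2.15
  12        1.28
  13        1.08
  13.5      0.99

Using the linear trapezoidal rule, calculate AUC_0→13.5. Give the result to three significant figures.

AUC = 56.5 µg/mL·h

Trapezoidal AUC_0→13.5:
  [0→6]: (10.09+3.60)/2 × 6 = 41.07
  [6→9]: (3.60+2.15)/2 × 3 = 8.625
  [9→12]: (2.15+1.28)/2 × 3 = 5.145
  [12→13]: (1.28+1.08)/2 × 1 = 1.18
  [13→13.5]: (1.08+0.99)/2 × 0.5 = 0.5175
  Sum = 56.5375 µg/mL·h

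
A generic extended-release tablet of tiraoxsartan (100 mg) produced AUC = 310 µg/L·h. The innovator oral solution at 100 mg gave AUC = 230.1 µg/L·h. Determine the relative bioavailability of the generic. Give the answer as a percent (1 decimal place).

F_rel = 134.7%

F_rel = (AUC_test/D_test) / (AUC_ref/D_ref)
      = (310/100) / (230.1/100)
      = 3.1 / 2.301 = 1.3472 = 134.72%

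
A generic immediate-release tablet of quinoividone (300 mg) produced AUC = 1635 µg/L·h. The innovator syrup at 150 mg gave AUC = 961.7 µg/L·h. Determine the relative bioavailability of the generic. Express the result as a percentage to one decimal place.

F_rel = 85.0%

F_rel = (AUC_test/D_test) / (AUC_ref/D_ref)
      = (1635/300) / (961.7/150)
      = 5.45 / 6.41133 = 0.8501 = 85.01%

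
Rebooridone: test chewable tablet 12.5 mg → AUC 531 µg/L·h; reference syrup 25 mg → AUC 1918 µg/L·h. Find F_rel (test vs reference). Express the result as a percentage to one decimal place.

F_rel = (AUC_test/D_test) / (AUC_ref/D_ref)
      = (531/12.5) / (1918/25)
      = 42.48 / 76.72 = 0.5537 = 55.37%

F_rel = 55.4%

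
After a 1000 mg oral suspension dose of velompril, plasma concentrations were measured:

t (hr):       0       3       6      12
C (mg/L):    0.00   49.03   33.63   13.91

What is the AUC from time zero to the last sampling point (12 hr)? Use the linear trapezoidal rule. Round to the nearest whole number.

Trapezoidal AUC_0→12:
  [0→3]: (0.00+49.03)/2 × 3 = 73.545
  [3→6]: (49.03+33.63)/2 × 3 = 123.99
  [6→12]: (33.63+13.91)/2 × 6 = 142.62
  Sum = 340.155 mg/L·hr

AUC = 340 mg/L·hr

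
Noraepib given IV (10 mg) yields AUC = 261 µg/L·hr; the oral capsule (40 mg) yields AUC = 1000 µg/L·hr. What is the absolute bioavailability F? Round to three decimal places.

F = (AUC_ev / D_ev) / (AUC_iv / D_iv)
  = (1000/40) / (261/10)
  = 25 / 26.1 = 0.9579

F = 0.958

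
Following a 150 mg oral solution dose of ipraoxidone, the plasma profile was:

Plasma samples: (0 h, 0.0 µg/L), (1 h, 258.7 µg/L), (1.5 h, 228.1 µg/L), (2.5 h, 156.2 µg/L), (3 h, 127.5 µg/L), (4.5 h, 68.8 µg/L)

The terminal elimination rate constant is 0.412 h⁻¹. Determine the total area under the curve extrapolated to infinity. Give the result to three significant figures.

AUC = 828 µg/L·h

Trapezoidal AUC_0→4.5:
  [0→1]: (0.0+258.7)/2 × 1 = 129.35
  [1→1.5]: (258.7+228.1)/2 × 0.5 = 121.7
  [1.5→2.5]: (228.1+156.2)/2 × 1 = 192.15
  [2.5→3]: (156.2+127.5)/2 × 0.5 = 70.925
  [3→4.5]: (127.5+68.8)/2 × 1.5 = 147.225
  Sum = 661.35 µg/L·h
Extrapolated tail: C_last / k_e = 68.8 / 0.412 = 166.990
AUC_0→∞ = 661.35 + 166.990 = 828.34 µg/L·h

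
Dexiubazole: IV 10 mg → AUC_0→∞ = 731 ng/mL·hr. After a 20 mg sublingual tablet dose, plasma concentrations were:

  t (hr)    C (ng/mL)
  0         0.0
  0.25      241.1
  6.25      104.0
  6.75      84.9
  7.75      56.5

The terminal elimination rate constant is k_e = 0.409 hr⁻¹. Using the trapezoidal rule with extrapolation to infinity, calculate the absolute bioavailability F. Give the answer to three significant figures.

F = 0.904

Trapezoidal AUC_0→7.75 (sublingual tablet):
  [0→0.25]: (0.0+241.1)/2 × 0.25 = 30.1375
  [0.25→6.25]: (241.1+104.0)/2 × 6 = 1035.3
  [6.25→6.75]: (104.0+84.9)/2 × 0.5 = 47.225
  [6.75→7.75]: (84.9+56.5)/2 × 1 = 70.7
  Sum = 1183.3625 ng/mL·hr
Tail: C_last/k_e = 56.5/0.409 = 138.142
AUC_0→∞ (sublingual tablet) = 1183.3625 + 138.142 = 1321.5045 ng/mL·hr
F = (AUC_ev/D_ev)/(AUC_iv/D_iv) = (1321.5045/20)/(731/10) = 66.075225/73.1 = 0.9039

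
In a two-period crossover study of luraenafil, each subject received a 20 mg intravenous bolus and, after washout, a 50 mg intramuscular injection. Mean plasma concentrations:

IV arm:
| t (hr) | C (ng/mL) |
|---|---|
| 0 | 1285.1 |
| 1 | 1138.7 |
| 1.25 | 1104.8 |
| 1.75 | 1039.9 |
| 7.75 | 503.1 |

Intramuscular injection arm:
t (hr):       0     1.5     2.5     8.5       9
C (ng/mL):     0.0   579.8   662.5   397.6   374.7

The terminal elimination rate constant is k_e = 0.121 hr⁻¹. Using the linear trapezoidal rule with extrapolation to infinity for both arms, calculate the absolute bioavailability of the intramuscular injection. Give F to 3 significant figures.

Trapezoidal AUC_0→7.75 (IV):
  [0→1]: (1285.1+1138.7)/2 × 1 = 1211.9
  [1→1.25]: (1138.7+1104.8)/2 × 0.25 = 280.4375
  [1.25→1.75]: (1104.8+1039.9)/2 × 0.5 = 536.175
  [1.75→7.75]: (1039.9+503.1)/2 × 6 = 4629.0
  Sum = 6657.5125 ng/mL·hr
IV tail: 503.1/0.121 = 4157.851; AUC_iv,0→∞ = 6657.5125 + 4157.851 = 10815.3635 ng/mL·hr
Trapezoidal AUC_0→9 (intramuscular injection):
  [0→1.5]: (0.0+579.8)/2 × 1.5 = 434.85
  [1.5→2.5]: (579.8+662.5)/2 × 1 = 621.15
  [2.5→8.5]: (662.5+397.6)/2 × 6 = 3180.3
  [8.5→9]: (397.6+374.7)/2 × 0.5 = 193.075
  Sum = 4429.375 ng/mL·hr
intramuscular injection tail: 374.7/0.121 = 3096.694; AUC_ev,0→∞ = 4429.375 + 3096.694 = 7526.069 ng/mL·hr
F = (AUC_ev/D_ev)/(AUC_iv/D_iv) = (7526.069/50)/(10815.3635/20) = 150.52138/540.768 = 0.2783

F = 0.278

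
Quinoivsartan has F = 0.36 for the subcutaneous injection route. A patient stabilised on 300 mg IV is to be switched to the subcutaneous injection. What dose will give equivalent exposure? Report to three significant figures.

For equal systemic exposure: F × D_ev = D_iv
D_ev = D_iv / F = 300 / 0.36 = 833.333 mg

D_subcutaneous = 833 mg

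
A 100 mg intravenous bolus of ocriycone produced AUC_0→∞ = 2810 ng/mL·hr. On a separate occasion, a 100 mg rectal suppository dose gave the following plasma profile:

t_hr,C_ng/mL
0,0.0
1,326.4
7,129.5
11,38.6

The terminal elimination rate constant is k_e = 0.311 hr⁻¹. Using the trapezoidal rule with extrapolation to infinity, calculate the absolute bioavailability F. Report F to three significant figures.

F = 0.709

Trapezoidal AUC_0→11 (rectal suppository):
  [0→1]: (0.0+326.4)/2 × 1 = 163.2
  [1→7]: (326.4+129.5)/2 × 6 = 1367.7
  [7→11]: (129.5+38.6)/2 × 4 = 336.2
  Sum = 1867.1 ng/mL·hr
Tail: C_last/k_e = 38.6/0.311 = 124.116
AUC_0→∞ (rectal suppository) = 1867.1 + 124.116 = 1991.216 ng/mL·hr
F = (AUC_ev/D_ev)/(AUC_iv/D_iv) = (1991.216/100)/(2810/100) = 19.91216/28.1 = 0.7086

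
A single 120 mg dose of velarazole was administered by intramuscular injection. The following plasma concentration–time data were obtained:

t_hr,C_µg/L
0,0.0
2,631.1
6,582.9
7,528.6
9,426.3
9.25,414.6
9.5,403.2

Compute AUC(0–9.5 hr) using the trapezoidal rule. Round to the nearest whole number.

Trapezoidal AUC_0→9.5:
  [0→2]: (0.0+631.1)/2 × 2 = 631.1
  [2→6]: (631.1+582.9)/2 × 4 = 2428.0
  [6→7]: (582.9+528.6)/2 × 1 = 555.75
  [7→9]: (528.6+426.3)/2 × 2 = 954.9
  [9→9.25]: (426.3+414.6)/2 × 0.25 = 105.1125
  [9.25→9.5]: (414.6+403.2)/2 × 0.25 = 102.225
  Sum = 4777.0875 µg/L·hr

AUC = 4777 µg/L·hr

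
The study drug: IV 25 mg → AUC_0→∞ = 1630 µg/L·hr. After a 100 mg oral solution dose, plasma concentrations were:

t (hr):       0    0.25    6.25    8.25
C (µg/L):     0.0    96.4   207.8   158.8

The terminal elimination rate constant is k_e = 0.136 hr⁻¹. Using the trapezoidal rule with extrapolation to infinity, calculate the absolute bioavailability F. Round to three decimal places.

F = 0.377

Trapezoidal AUC_0→8.25 (oral solution):
  [0→0.25]: (0.0+96.4)/2 × 0.25 = 12.05
  [0.25→6.25]: (96.4+207.8)/2 × 6 = 912.6
  [6.25→8.25]: (207.8+158.8)/2 × 2 = 366.6
  Sum = 1291.25 µg/L·hr
Tail: C_last/k_e = 158.8/0.136 = 1167.647
AUC_0→∞ (oral solution) = 1291.25 + 1167.647 = 2458.897 µg/L·hr
F = (AUC_ev/D_ev)/(AUC_iv/D_iv) = (2458.897/100)/(1630/25) = 24.58897/65.2 = 0.3771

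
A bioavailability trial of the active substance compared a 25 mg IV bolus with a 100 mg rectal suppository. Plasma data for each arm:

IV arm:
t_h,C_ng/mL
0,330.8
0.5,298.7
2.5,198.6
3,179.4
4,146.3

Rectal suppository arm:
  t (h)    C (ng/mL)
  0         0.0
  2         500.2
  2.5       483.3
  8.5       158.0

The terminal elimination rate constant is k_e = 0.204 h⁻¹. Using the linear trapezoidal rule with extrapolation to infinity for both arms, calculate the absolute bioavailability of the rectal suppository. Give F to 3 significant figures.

Trapezoidal AUC_0→4 (IV):
  [0→0.5]: (330.8+298.7)/2 × 0.5 = 157.375
  [0.5→2.5]: (298.7+198.6)/2 × 2 = 497.3
  [2.5→3]: (198.6+179.4)/2 × 0.5 = 94.5
  [3→4]: (179.4+146.3)/2 × 1 = 162.85
  Sum = 912.025 ng/mL·h
IV tail: 146.3/0.204 = 717.157; AUC_iv,0→∞ = 912.025 + 717.157 = 1629.182 ng/mL·h
Trapezoidal AUC_0→8.5 (rectal suppository):
  [0→2]: (0.0+500.2)/2 × 2 = 500.2
  [2→2.5]: (500.2+483.3)/2 × 0.5 = 245.875
  [2.5→8.5]: (483.3+158.0)/2 × 6 = 1923.9
  Sum = 2669.975 ng/mL·h
rectal suppository tail: 158.0/0.204 = 774.510; AUC_ev,0→∞ = 2669.975 + 774.510 = 3444.485 ng/mL·h
F = (AUC_ev/D_ev)/(AUC_iv/D_iv) = (3444.485/100)/(1629.182/25) = 34.44485/65.16728 = 0.5286

F = 0.529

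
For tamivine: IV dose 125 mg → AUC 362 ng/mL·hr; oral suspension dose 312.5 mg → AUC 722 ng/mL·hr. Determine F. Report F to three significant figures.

F = 0.798

F = (AUC_ev / D_ev) / (AUC_iv / D_iv)
  = (722/312.5) / (362/125)
  = 2.3104 / 2.896 = 0.7978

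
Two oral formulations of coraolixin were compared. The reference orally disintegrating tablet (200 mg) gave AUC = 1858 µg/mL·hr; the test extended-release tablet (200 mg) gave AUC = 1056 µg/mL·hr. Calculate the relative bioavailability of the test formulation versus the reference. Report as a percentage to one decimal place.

F_rel = (AUC_test/D_test) / (AUC_ref/D_ref)
      = (1056/200) / (1858/200)
      = 5.28 / 9.29 = 0.5684 = 56.84%

F_rel = 56.8%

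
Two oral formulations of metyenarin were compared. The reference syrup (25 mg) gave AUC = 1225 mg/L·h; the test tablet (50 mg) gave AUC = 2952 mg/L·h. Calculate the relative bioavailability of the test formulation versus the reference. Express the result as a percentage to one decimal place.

F_rel = (AUC_test/D_test) / (AUC_ref/D_ref)
      = (2952/50) / (1225/25)
      = 59.04 / 49 = 1.2049 = 120.49%

F_rel = 120.5%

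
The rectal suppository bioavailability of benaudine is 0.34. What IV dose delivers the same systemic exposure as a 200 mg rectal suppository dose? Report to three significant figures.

Systemic exposure from an extravascular dose = F × D_ev, so the equivalent IV dose is F × D_ev.
D_iv = F × D_ev = 0.34 × 200 = 68 mg

D_iv = 68.0 mg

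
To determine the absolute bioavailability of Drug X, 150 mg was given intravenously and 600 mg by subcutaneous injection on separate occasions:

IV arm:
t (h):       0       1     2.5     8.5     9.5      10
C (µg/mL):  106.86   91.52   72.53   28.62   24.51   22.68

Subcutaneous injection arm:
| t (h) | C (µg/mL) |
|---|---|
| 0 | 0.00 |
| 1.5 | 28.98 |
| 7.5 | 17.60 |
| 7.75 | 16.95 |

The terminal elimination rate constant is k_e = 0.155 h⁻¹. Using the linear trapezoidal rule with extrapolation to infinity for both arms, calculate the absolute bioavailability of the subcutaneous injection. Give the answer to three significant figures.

F = 0.0968

Trapezoidal AUC_0→10 (IV):
  [0→1]: (106.86+91.52)/2 × 1 = 99.19
  [1→2.5]: (91.52+72.53)/2 × 1.5 = 123.0375
  [2.5→8.5]: (72.53+28.62)/2 × 6 = 303.45
  [8.5→9.5]: (28.62+24.51)/2 × 1 = 26.565
  [9.5→10]: (24.51+22.68)/2 × 0.5 = 11.7975
  Sum = 564.04 µg/mL·h
IV tail: 22.68/0.155 = 146.323; AUC_iv,0→∞ = 564.04 + 146.323 = 710.363 µg/mL·h
Trapezoidal AUC_0→7.75 (subcutaneous injection):
  [0→1.5]: (0.00+28.98)/2 × 1.5 = 21.735
  [1.5→7.5]: (28.98+17.60)/2 × 6 = 139.74
  [7.5→7.75]: (17.60+16.95)/2 × 0.25 = 4.31875
  Sum = 165.79375 µg/mL·h
subcutaneous injection tail: 16.95/0.155 = 109.355; AUC_ev,0→∞ = 165.79375 + 109.355 = 275.14875 µg/mL·h
F = (AUC_ev/D_ev)/(AUC_iv/D_iv) = (275.14875/600)/(710.363/150) = 0.45858125/4.73575 = 0.0968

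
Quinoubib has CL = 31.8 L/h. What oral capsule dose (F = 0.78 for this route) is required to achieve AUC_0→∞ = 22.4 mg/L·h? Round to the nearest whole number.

Dose = CL × AUC_0→∞ / F
     = 31.8 × 22.4 / 0.78 = 913.231 mg

Dose = 913 mg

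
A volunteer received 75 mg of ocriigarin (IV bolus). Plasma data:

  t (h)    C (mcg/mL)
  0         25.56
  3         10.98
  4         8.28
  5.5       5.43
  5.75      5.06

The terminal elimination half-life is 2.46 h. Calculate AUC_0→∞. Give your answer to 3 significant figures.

AUC = 94.0 mcg/mL·h

Trapezoidal AUC_0→5.75:
  [0→3]: (25.56+10.98)/2 × 3 = 54.81
  [3→4]: (10.98+8.28)/2 × 1 = 9.63
  [4→5.5]: (8.28+5.43)/2 × 1.5 = 10.2825
  [5.5→5.75]: (5.43+5.06)/2 × 0.25 = 1.31125
  Sum = 76.03375 mcg/mL·h
k_e = ln2 / t½ = 0.693147 / 2.46 = 0.2818 h^-1
Extrapolated tail: C_last / k_e = 5.06 / 0.2818 = 17.956
AUC_0→∞ = 76.03375 + 17.956 = 93.98975 mcg/mL·h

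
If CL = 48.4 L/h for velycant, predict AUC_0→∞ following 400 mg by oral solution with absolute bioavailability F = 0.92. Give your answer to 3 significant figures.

AUC = 7.60 mg/L·h

AUC_0→∞ = F × Dose / CL
        = 0.92 × 400 / 48.4 = 7.60331 mg/L·h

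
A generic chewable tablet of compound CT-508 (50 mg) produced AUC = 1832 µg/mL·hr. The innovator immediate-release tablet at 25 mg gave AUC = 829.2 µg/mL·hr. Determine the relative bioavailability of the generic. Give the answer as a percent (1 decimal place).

F_rel = (AUC_test/D_test) / (AUC_ref/D_ref)
      = (1832/50) / (829.2/25)
      = 36.64 / 33.168 = 1.1047 = 110.47%

F_rel = 110.5%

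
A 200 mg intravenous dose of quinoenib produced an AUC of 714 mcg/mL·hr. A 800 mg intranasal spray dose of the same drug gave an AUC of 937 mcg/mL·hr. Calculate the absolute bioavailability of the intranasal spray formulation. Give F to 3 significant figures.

F = (AUC_ev / D_ev) / (AUC_iv / D_iv)
  = (937/800) / (714/200)
  = 1.17125 / 3.57 = 0.3281

F = 0.328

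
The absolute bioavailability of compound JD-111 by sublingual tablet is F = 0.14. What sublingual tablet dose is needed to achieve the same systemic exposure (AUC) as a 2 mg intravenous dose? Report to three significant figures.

For equal systemic exposure: F × D_ev = D_iv
D_ev = D_iv / F = 2 / 0.14 = 14.2857 mg

D_sublingual = 14.3 mg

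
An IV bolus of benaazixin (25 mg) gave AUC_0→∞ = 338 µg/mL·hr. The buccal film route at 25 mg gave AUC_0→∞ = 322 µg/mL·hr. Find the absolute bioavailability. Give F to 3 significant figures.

F = (AUC_ev / D_ev) / (AUC_iv / D_iv)
  = (322/25) / (338/25)
  = 12.88 / 13.52 = 0.9527

F = 0.953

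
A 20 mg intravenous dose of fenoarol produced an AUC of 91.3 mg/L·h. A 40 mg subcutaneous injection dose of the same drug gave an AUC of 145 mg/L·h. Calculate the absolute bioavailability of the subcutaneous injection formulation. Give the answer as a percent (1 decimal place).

F = (AUC_ev / D_ev) / (AUC_iv / D_iv)
  = (145/40) / (91.3/20)
  = 3.625 / 4.565 = 0.7941
  = 79.41%

F = 79.4%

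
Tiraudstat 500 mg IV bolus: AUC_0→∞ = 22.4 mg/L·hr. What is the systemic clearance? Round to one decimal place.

CL = 22.3 L/hr

CL = Dose_iv / AUC_0→∞
   = 500 / 22.4 = 22.3214 L/hr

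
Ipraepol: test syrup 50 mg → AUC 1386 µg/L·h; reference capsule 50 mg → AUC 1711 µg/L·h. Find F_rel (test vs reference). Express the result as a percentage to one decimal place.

F_rel = (AUC_test/D_test) / (AUC_ref/D_ref)
      = (1386/50) / (1711/50)
      = 27.72 / 34.22 = 0.8101 = 81.01%

F_rel = 81.0%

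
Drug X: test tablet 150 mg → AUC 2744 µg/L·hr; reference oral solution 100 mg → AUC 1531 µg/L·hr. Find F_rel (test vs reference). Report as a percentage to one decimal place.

F_rel = (AUC_test/D_test) / (AUC_ref/D_ref)
      = (2744/150) / (1531/100)
      = 18.2933 / 15.31 = 1.1949 = 119.49%

F_rel = 119.5%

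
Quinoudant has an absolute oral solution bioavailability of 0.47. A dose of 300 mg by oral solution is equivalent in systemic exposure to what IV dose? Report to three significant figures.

Systemic exposure from an extravascular dose = F × D_ev, so the equivalent IV dose is F × D_ev.
D_iv = F × D_ev = 0.47 × 300 = 141 mg

D_iv = 141 mg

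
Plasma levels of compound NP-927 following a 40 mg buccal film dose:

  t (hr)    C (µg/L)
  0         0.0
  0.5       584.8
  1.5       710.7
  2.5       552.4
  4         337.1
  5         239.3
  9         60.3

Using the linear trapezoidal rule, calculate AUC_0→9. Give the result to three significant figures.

AUC = 2980 µg/L·hr

Trapezoidal AUC_0→9:
  [0→0.5]: (0.0+584.8)/2 × 0.5 = 146.2
  [0.5→1.5]: (584.8+710.7)/2 × 1 = 647.75
  [1.5→2.5]: (710.7+552.4)/2 × 1 = 631.55
  [2.5→4]: (552.4+337.1)/2 × 1.5 = 667.125
  [4→5]: (337.1+239.3)/2 × 1 = 288.2
  [5→9]: (239.3+60.3)/2 × 4 = 599.2
  Sum = 2980.025 µg/L·hr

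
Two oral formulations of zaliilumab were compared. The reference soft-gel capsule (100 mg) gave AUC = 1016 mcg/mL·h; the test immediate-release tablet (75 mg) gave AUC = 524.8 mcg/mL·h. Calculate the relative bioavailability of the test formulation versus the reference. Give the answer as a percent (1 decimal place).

F_rel = (AUC_test/D_test) / (AUC_ref/D_ref)
      = (524.8/75) / (1016/100)
      = 6.99733 / 10.16 = 0.6887 = 68.87%

F_rel = 68.9%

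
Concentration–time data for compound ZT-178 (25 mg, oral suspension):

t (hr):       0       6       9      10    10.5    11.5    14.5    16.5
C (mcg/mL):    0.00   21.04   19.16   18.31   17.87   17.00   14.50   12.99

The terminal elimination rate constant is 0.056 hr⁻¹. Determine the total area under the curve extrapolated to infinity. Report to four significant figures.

Trapezoidal AUC_0→16.5:
  [0→6]: (0.00+21.04)/2 × 6 = 63.12
  [6→9]: (21.04+19.16)/2 × 3 = 60.3
  [9→10]: (19.16+18.31)/2 × 1 = 18.735
  [10→10.5]: (18.31+17.87)/2 × 0.5 = 9.045
  [10.5→11.5]: (17.87+17.00)/2 × 1 = 17.435
  [11.5→14.5]: (17.00+14.50)/2 × 3 = 47.25
  [14.5→16.5]: (14.50+12.99)/2 × 2 = 27.49
  Sum = 243.375 mcg/mL·hr
Extrapolated tail: C_last / k_e = 12.99 / 0.056 = 231.964
AUC_0→∞ = 243.375 + 231.964 = 475.339 mcg/mL·hr

AUC = 475.3 mcg/mL·hr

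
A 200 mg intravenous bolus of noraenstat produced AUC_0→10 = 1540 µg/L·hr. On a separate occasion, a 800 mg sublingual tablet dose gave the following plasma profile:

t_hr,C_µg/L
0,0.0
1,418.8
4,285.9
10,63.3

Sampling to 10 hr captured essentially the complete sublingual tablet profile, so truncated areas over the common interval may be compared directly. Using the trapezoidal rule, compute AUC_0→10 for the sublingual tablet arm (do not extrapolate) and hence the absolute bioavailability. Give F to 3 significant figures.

F = 0.376

Trapezoidal AUC_0→10 (sublingual tablet):
  [0→1]: (0.0+418.8)/2 × 1 = 209.4
  [1→4]: (418.8+285.9)/2 × 3 = 1057.05
  [4→10]: (285.9+63.3)/2 × 6 = 1047.6
  Sum = 2314.05 µg/L·hr
F = (AUC_ev/D_ev)/(AUC_iv/D_iv) = (2314.05/800)/(1540/200) = 2.8925625/7.7 = 0.3757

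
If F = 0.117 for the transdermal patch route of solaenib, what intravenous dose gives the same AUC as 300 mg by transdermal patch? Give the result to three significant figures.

D_iv = 35.1 mg

Systemic exposure from an extravascular dose = F × D_ev, so the equivalent IV dose is F × D_ev.
D_iv = F × D_ev = 0.117 × 300 = 35.1 mg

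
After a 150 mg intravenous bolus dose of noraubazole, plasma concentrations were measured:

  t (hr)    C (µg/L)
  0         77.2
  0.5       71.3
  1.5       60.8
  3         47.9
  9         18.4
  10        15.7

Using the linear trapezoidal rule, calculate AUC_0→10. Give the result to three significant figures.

Trapezoidal AUC_0→10:
  [0→0.5]: (77.2+71.3)/2 × 0.5 = 37.125
  [0.5→1.5]: (71.3+60.8)/2 × 1 = 66.05
  [1.5→3]: (60.8+47.9)/2 × 1.5 = 81.525
  [3→9]: (47.9+18.4)/2 × 6 = 198.9
  [9→10]: (18.4+15.7)/2 × 1 = 17.05
  Sum = 400.65 µg/L·hr

AUC = 401 µg/L·hr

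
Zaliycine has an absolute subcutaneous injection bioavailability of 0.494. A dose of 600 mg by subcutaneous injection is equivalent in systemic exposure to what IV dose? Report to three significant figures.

Systemic exposure from an extravascular dose = F × D_ev, so the equivalent IV dose is F × D_ev.
D_iv = F × D_ev = 0.494 × 600 = 296.4 mg

D_iv = 296 mg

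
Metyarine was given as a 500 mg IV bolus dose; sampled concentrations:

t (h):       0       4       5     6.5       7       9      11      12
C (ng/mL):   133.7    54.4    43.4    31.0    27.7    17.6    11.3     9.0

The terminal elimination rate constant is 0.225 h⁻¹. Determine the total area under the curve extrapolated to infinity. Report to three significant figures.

AUC = 620 ng/mL·h

Trapezoidal AUC_0→12:
  [0→4]: (133.7+54.4)/2 × 4 = 376.2
  [4→5]: (54.4+43.4)/2 × 1 = 48.9
  [5→6.5]: (43.4+31.0)/2 × 1.5 = 55.8
  [6.5→7]: (31.0+27.7)/2 × 0.5 = 14.675
  [7→9]: (27.7+17.6)/2 × 2 = 45.3
  [9→11]: (17.6+11.3)/2 × 2 = 28.9
  [11→12]: (11.3+9.0)/2 × 1 = 10.15
  Sum = 579.925 ng/mL·h
Extrapolated tail: C_last / k_e = 9.0 / 0.225 = 40.000
AUC_0→∞ = 579.925 + 40.000 = 619.925 ng/mL·h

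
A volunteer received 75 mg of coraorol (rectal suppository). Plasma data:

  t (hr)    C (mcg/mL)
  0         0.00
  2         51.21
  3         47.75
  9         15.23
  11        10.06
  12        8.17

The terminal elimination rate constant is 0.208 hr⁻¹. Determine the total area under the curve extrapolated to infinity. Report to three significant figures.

Trapezoidal AUC_0→12:
  [0→2]: (0.00+51.21)/2 × 2 = 51.21
  [2→3]: (51.21+47.75)/2 × 1 = 49.48
  [3→9]: (47.75+15.23)/2 × 6 = 188.94
  [9→11]: (15.23+10.06)/2 × 2 = 25.29
  [11→12]: (10.06+8.17)/2 × 1 = 9.115
  Sum = 324.035 mcg/mL·hr
Extrapolated tail: C_last / k_e = 8.17 / 0.208 = 39.279
AUC_0→∞ = 324.035 + 39.279 = 363.314 mcg/mL·hr

AUC = 363 mcg/mL·hr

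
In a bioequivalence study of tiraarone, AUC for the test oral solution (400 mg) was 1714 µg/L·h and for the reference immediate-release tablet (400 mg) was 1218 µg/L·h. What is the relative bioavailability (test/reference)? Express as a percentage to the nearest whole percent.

F_rel = (AUC_test/D_test) / (AUC_ref/D_ref)
      = (1714/400) / (1218/400)
      = 4.285 / 3.045 = 1.4072 = 140.72%

F_rel = 141%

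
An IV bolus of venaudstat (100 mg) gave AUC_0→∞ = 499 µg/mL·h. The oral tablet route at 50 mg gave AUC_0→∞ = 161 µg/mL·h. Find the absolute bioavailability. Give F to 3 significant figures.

F = (AUC_ev / D_ev) / (AUC_iv / D_iv)
  = (161/50) / (499/100)
  = 3.22 / 4.99 = 0.6453

F = 0.645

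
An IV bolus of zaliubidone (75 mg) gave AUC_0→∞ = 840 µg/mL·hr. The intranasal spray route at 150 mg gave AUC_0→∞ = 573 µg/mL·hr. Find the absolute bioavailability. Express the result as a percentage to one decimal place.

F = 34.1%

F = (AUC_ev / D_ev) / (AUC_iv / D_iv)
  = (573/150) / (840/75)
  = 3.82 / 11.2 = 0.3411
  = 34.11%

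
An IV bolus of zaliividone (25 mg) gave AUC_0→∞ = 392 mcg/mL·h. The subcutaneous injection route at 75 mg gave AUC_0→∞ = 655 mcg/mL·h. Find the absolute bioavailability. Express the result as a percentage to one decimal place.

F = (AUC_ev / D_ev) / (AUC_iv / D_iv)
  = (655/75) / (392/25)
  = 8.73333 / 15.68 = 0.5570
  = 55.70%

F = 55.7%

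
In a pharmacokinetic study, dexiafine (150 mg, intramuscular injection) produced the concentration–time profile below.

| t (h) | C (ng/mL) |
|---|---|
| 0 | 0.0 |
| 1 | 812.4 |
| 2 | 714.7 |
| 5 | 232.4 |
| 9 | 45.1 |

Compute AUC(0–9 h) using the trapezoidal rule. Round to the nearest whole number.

AUC = 3145 ng/mL·h

Trapezoidal AUC_0→9:
  [0→1]: (0.0+812.4)/2 × 1 = 406.2
  [1→2]: (812.4+714.7)/2 × 1 = 763.55
  [2→5]: (714.7+232.4)/2 × 3 = 1420.65
  [5→9]: (232.4+45.1)/2 × 4 = 555.0
  Sum = 3145.4 ng/mL·h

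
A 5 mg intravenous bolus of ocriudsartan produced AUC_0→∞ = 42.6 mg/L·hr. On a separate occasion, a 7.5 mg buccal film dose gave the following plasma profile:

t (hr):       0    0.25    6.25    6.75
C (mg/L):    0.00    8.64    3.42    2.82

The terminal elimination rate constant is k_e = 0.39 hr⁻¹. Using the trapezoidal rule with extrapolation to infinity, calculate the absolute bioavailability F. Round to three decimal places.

Trapezoidal AUC_0→6.75 (buccal film):
  [0→0.25]: (0.00+8.64)/2 × 0.25 = 1.08
  [0.25→6.25]: (8.64+3.42)/2 × 6 = 36.18
  [6.25→6.75]: (3.42+2.82)/2 × 0.5 = 1.56
  Sum = 38.82 mg/L·hr
Tail: C_last/k_e = 2.82/0.39 = 7.231
AUC_0→∞ (buccal film) = 38.82 + 7.231 = 46.051 mg/L·hr
F = (AUC_ev/D_ev)/(AUC_iv/D_iv) = (46.051/7.5)/(42.6/5) = 6.14013/8.52 = 0.7207

F = 0.721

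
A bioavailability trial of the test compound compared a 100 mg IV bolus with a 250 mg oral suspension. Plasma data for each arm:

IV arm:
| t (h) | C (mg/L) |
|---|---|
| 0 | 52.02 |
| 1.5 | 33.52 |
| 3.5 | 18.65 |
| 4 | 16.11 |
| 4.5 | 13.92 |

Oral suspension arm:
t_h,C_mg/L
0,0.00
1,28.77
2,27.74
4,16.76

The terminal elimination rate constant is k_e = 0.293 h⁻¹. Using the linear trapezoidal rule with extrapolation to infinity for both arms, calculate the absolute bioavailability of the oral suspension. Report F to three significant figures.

Trapezoidal AUC_0→4.5 (IV):
  [0→1.5]: (52.02+33.52)/2 × 1.5 = 64.155
  [1.5→3.5]: (33.52+18.65)/2 × 2 = 52.17
  [3.5→4]: (18.65+16.11)/2 × 0.5 = 8.69
  [4→4.5]: (16.11+13.92)/2 × 0.5 = 7.5075
  Sum = 132.5225 mg/L·h
IV tail: 13.92/0.293 = 47.509; AUC_iv,0→∞ = 132.5225 + 47.509 = 180.0315 mg/L·h
Trapezoidal AUC_0→4 (oral suspension):
  [0→1]: (0.00+28.77)/2 × 1 = 14.385
  [1→2]: (28.77+27.74)/2 × 1 = 28.255
  [2→4]: (27.74+16.76)/2 × 2 = 44.5
  Sum = 87.14 mg/L·h
oral suspension tail: 16.76/0.293 = 57.201; AUC_ev,0→∞ = 87.14 + 57.201 = 144.341 mg/L·h
F = (AUC_ev/D_ev)/(AUC_iv/D_iv) = (144.341/250)/(180.0315/100) = 0.577364/1.800315 = 0.3207

F = 0.321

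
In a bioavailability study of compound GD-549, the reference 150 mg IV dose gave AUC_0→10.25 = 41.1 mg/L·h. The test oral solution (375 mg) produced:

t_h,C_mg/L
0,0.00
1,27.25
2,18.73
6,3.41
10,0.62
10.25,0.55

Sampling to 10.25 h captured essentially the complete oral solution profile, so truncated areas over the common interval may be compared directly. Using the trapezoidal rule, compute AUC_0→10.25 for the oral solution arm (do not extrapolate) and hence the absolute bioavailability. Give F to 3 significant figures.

Trapezoidal AUC_0→10.25 (oral solution):
  [0→1]: (0.00+27.25)/2 × 1 = 13.625
  [1→2]: (27.25+18.73)/2 × 1 = 22.99
  [2→6]: (18.73+3.41)/2 × 4 = 44.28
  [6→10]: (3.41+0.62)/2 × 4 = 8.06
  [10→10.25]: (0.62+0.55)/2 × 0.25 = 0.14625
  Sum = 89.10125 mg/L·h
F = (AUC_ev/D_ev)/(AUC_iv/D_iv) = (89.10125/375)/(41.1/150) = 0.237603/0.274 = 0.8672

F = 0.867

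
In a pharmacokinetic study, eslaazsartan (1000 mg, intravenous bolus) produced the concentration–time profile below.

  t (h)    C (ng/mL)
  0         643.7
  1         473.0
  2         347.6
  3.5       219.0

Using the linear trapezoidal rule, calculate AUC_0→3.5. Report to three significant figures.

AUC = 1390 ng/mL·h

Trapezoidal AUC_0→3.5:
  [0→1]: (643.7+473.0)/2 × 1 = 558.35
  [1→2]: (473.0+347.6)/2 × 1 = 410.3
  [2→3.5]: (347.6+219.0)/2 × 1.5 = 424.95
  Sum = 1393.6 ng/mL·h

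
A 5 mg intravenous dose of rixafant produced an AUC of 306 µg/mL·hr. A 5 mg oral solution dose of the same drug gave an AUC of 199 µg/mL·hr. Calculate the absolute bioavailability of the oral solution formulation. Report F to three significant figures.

F = (AUC_ev / D_ev) / (AUC_iv / D_iv)
  = (199/5) / (306/5)
  = 39.8 / 61.2 = 0.6503

F = 0.650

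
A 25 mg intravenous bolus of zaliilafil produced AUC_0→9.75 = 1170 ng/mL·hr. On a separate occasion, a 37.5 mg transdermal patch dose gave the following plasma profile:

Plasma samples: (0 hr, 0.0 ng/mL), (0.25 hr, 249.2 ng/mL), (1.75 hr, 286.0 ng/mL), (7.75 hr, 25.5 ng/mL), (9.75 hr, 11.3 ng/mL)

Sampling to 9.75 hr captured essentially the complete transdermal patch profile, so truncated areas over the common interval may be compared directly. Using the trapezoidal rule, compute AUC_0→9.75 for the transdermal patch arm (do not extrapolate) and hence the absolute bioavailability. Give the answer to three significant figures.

Trapezoidal AUC_0→9.75 (transdermal patch):
  [0→0.25]: (0.0+249.2)/2 × 0.25 = 31.15
  [0.25→1.75]: (249.2+286.0)/2 × 1.5 = 401.4
  [1.75→7.75]: (286.0+25.5)/2 × 6 = 934.5
  [7.75→9.75]: (25.5+11.3)/2 × 2 = 36.8
  Sum = 1403.85 ng/mL·hr
F = (AUC_ev/D_ev)/(AUC_iv/D_iv) = (1403.85/37.5)/(1170/25) = 37.436/46.8 = 0.7999

F = 0.800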